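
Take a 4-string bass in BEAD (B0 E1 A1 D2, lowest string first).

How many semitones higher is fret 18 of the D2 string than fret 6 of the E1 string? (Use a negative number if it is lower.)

22 semitones

D2 at fret 18 → G♯3 (MIDI 56); E1 at fret 6 → A♯1 (MIDI 34).
56 − 34 = 22, so the two pitches are 22 semitones apart.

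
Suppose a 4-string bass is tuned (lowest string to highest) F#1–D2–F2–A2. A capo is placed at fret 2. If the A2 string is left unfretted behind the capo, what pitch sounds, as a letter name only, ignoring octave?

B

The capo raises the open A2 by 2 semitones to B2; fretting 0 more gives A2 + 2 + 0 = A2 + 2 semitones, landing on B.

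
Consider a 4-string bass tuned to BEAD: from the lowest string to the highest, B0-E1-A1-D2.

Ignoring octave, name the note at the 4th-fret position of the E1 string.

E1 is MIDI 28. Adding 4 gives 32; 32 mod 12 = 8, i.e. G#.

G#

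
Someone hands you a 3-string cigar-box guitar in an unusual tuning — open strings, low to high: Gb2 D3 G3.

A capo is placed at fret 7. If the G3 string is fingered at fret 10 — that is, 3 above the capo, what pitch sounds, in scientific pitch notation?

F4

The capo raises the open G3 by 7 semitones to D4; fretting 3 more gives G3 + 7 + 3 = G3 + 10 semitones = F4.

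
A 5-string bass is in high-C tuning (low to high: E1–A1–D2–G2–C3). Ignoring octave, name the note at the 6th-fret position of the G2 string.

C♯

G2 is MIDI 43. Adding 6 gives 49; 49 mod 12 = 1, i.e. C♯.
(Equivalently spelled D♭.)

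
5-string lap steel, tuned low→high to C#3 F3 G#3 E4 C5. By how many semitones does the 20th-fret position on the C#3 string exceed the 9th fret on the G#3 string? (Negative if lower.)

4 semitones

C#3 at fret 20 → A4 (MIDI 69); G#3 at fret 9 → F4 (MIDI 65).
69 − 65 = 4, so the two pitches are 4 semitones apart.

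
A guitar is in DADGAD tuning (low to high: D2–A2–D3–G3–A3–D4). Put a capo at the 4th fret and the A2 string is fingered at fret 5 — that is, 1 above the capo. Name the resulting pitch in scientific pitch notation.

D3

The capo raises the open A2 by 4 semitones to C#3; fretting 1 more gives A2 + 4 + 1 = A2 + 5 semitones = D3.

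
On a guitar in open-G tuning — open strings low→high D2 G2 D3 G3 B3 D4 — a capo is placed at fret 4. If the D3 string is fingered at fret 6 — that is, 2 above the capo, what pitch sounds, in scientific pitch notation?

The capo raises the open D3 by 4 semitones to F♯3; fretting 2 more gives D3 + 4 + 2 = D3 + 6 semitones = G♯3.
(Also written A♭.)

G♯3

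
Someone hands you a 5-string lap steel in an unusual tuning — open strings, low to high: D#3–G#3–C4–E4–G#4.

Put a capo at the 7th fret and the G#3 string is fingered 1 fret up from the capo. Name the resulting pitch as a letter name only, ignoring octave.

E

The capo raises the open G#3 by 7 semitones to D#4; fretting 1 more gives G#3 + 7 + 1 = G#3 + 8 semitones, landing on E.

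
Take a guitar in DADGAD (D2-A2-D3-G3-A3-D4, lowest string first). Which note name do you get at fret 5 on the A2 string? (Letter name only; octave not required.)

D

Each fret is one semitone, so A2 + 5 = D.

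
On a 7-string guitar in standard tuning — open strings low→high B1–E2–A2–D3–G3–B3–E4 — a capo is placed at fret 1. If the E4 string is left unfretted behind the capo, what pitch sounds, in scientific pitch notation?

F4

The capo raises the open E4 by 1 semitone to F4; fretting 0 more gives E4 + 1 + 0 = E4 + 1 semitone = F4.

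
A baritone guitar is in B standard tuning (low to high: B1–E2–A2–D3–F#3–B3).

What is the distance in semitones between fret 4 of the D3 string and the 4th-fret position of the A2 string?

5 semitones

D3 at fret 4 → F#3 (MIDI 54); A2 at fret 4 → C#3 (MIDI 49).
54 − 49 = 5, so the two pitches are 5 semitones apart, with F#3 the higher.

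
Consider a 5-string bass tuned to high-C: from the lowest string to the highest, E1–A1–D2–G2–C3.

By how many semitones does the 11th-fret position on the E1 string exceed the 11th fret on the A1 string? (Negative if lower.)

-5 semitones

E1 at fret 11 → D♯2 (MIDI 39); A1 at fret 11 → G♯2 (MIDI 44).
39 − 44 = -5, so the two pitches are 5 semitones apart.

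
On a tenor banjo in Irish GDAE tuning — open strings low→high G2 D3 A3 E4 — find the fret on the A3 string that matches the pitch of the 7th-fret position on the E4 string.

14

E4 at fret 7 is E4 + 7 semitones = B4.
The open A3 string is 7 semitones below the open E4, so the same pitch on the A3 string lies at fret 7 + 7 = 14.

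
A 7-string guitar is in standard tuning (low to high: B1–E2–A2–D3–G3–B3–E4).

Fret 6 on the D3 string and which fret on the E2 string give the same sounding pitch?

16

D3 at fret 6 is D3 + 6 semitones = G#3.
The open E2 string is 10 semitones below the open D3, so the same pitch on the E2 string lies at fret 6 + 10 = 16.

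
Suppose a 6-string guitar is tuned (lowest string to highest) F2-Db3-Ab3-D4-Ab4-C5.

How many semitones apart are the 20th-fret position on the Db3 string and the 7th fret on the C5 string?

Db3 at fret 20 → A4 (MIDI 69); C5 at fret 7 → G5 (MIDI 79).
69 − 79 = -10, so the two pitches are 10 semitones apart, with G5 the higher.

10 semitones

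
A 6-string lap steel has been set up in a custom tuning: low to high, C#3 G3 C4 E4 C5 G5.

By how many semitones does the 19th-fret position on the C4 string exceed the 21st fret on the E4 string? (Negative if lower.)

C4 at fret 19 → G5 (MIDI 79); E4 at fret 21 → C#6 (MIDI 85).
79 − 85 = -6, so the two pitches are 6 semitones apart.

-6 semitones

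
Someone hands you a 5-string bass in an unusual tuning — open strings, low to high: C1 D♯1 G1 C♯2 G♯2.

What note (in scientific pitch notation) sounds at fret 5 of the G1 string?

G1 is MIDI 31. Adding 5 gives 36, which is C2.

C2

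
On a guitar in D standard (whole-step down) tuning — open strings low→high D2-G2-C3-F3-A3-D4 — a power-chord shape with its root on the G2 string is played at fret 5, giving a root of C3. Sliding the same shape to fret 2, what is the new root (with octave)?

A2

Moving from fret 5 to fret 2 shifts the root by -3 semitones.
C3 down 3 semitones is A2.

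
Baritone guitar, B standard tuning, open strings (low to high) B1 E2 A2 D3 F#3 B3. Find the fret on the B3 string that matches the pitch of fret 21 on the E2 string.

2

Fret 21 on E2 is MIDI 40 + 21 = 61 (C#4). On the B3 string (open MIDI 59), that pitch is 61 − 59 = fret 2.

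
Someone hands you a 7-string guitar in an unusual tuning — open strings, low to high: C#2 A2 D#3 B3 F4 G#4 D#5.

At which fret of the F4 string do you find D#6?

D#6 is 22 semitones above the open F4 (F–F#–G–G#–…–C#–D–D#), so it sits at fret 22.

22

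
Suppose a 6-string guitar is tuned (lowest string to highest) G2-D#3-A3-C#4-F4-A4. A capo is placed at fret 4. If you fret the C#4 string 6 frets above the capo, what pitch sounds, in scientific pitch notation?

The capo raises the open C#4 by 4 semitones to F4; fretting 6 more gives C#4 + 4 + 6 = C#4 + 10 semitones = B4.

B4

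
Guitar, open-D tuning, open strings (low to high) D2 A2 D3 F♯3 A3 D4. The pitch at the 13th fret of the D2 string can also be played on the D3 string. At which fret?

D2 at fret 13 is D2 + 13 semitones = D♯3.
The open D3 string is 12 semitones above the open D2, so the same pitch on the D3 string lies at fret 13 − 12 = 1.

1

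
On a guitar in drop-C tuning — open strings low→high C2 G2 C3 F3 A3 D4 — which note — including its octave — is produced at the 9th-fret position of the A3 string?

F♯4

A3 is MIDI 57. Adding 9 gives 66, which is F♯4.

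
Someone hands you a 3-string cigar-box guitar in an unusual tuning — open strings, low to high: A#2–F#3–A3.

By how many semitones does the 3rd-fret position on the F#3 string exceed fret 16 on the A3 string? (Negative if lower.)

-16 semitones

F#3 at fret 3 → A3 (MIDI 57); A3 at fret 16 → C#5 (MIDI 73).
57 − 73 = -16, so the two pitches are 16 semitones apart.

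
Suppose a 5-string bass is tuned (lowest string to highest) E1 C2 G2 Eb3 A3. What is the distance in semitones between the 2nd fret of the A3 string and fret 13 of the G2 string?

3 semitones

A3 at fret 2 → B3 (MIDI 59); G2 at fret 13 → Ab3 (MIDI 56).
59 − 56 = 3, so the two pitches are 3 semitones apart, with B3 the higher.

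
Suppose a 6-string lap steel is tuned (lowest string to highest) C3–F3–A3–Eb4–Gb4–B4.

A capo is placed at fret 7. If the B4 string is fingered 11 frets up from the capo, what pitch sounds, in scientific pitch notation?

The capo raises the open B4 by 7 semitones to Gb5; fretting 11 more gives B4 + 7 + 11 = B4 + 18 semitones = F6.

F6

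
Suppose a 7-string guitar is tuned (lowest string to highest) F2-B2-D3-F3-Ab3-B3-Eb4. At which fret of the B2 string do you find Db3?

2

Db3 is 2 semitones above the open B2 (B–C–Db), so it sits at fret 2.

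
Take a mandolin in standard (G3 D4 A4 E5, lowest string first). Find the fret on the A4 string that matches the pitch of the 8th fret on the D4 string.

1

D4 at fret 8 is D4 + 8 semitones = A#4.
The open A4 string is 7 semitones above the open D4, so the same pitch on the A4 string lies at fret 8 − 7 = 1.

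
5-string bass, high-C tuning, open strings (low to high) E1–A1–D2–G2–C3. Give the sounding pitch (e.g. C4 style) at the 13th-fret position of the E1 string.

F2

Each fret is one semitone, so E1 + 13 = F2.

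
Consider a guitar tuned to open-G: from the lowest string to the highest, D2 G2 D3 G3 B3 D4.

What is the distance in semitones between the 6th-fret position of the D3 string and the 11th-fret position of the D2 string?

D3 at fret 6 → G#3 (MIDI 56); D2 at fret 11 → C#3 (MIDI 49).
56 − 49 = 7, so the two pitches are 7 semitones apart, with G#3 the higher.

7 semitones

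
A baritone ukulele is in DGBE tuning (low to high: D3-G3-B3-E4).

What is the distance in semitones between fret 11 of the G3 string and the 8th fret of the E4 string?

G3 at fret 11 → F#4 (MIDI 66); E4 at fret 8 → C5 (MIDI 72).
66 − 72 = -6, so the two pitches are 6 semitones apart, with C5 the higher.

6 semitones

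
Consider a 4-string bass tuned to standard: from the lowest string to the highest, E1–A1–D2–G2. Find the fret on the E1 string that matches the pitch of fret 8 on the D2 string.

18

Fret 8 on D2 is MIDI 38 + 8 = 46 (A♯2). On the E1 string (open MIDI 28), that pitch is 46 − 28 = fret 18.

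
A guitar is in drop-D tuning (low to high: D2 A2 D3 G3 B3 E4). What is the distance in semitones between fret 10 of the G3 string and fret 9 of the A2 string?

11 semitones

G3 at fret 10 → F4 (MIDI 65); A2 at fret 9 → F#3 (MIDI 54).
65 − 54 = 11, so the two pitches are 11 semitones apart, with F4 the higher.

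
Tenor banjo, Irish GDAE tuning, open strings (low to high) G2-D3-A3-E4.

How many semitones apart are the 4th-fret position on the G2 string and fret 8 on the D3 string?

11 semitones

G2 at fret 4 → B2 (MIDI 47); D3 at fret 8 → A#3 (MIDI 58).
47 − 58 = -11, so the two pitches are 11 semitones apart, with A#3 the higher.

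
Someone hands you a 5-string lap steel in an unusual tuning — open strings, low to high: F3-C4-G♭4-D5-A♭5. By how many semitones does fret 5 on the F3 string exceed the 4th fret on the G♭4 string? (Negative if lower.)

F3 at fret 5 → B♭3 (MIDI 58); G♭4 at fret 4 → B♭4 (MIDI 70).
58 − 70 = -12, so the two pitches are 12 semitones apart.

-12 semitones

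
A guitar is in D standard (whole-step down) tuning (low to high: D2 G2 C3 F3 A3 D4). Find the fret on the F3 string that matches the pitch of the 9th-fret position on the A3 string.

13

A3 at fret 9 is A3 + 9 semitones = F#4.
The open F3 string is 4 semitones below the open A3, so the same pitch on the F3 string lies at fret 9 + 4 = 13.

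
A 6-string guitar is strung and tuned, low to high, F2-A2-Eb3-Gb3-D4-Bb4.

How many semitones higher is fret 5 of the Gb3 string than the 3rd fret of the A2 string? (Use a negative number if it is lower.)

11 semitones

Gb3 at fret 5 → B3 (MIDI 59); A2 at fret 3 → C3 (MIDI 48).
59 − 48 = 11, so the two pitches are 11 semitones apart.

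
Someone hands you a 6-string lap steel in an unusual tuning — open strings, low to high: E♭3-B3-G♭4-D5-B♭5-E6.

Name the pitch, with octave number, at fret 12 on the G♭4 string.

G♭5

Each fret is one semitone, so G♭4 + 12 = G♭5.
(Equivalently spelled F♯5.)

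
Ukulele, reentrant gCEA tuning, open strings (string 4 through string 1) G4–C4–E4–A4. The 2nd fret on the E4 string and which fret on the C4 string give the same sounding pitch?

Fret 2 on E4 is MIDI 64 + 2 = 66 (F#4). On the C4 string (open MIDI 60), that pitch is 66 − 60 = fret 6.

6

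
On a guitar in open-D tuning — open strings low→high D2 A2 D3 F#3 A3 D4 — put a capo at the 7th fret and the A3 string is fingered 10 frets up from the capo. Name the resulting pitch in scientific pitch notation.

The capo raises the open A3 by 7 semitones to E4; fretting 10 more gives A3 + 7 + 10 = A3 + 17 semitones = D5.

D5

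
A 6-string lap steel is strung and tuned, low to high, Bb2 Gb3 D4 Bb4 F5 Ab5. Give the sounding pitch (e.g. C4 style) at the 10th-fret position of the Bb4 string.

Ab5

The open Bb4 string plus 10 semitones: Bb–B–C–Db–…–Gb–G–Ab.
The walk passes from B into C once, so the octave number goes from 4 to 5.
(Equivalently spelled G#5.)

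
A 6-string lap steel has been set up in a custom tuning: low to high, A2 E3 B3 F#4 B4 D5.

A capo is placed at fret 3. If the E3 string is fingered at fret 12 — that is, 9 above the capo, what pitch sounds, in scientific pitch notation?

The capo raises the open E3 by 3 semitones to G3; fretting 9 more gives E3 + 3 + 9 = E3 + 12 semitones = E4.

E4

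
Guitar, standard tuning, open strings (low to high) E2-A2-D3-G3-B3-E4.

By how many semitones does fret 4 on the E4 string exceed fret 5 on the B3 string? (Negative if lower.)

4 semitones

E4 at fret 4 → G#4 (MIDI 68); B3 at fret 5 → E4 (MIDI 64).
68 − 64 = 4, so the two pitches are 4 semitones apart.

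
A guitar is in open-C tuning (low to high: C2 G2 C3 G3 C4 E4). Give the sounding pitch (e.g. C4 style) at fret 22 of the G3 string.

F5

G3 is MIDI 55. Adding 22 gives 77, which is F5.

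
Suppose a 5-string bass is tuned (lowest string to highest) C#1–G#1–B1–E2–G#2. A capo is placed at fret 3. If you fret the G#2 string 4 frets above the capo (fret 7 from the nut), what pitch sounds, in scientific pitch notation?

The capo raises the open G#2 by 3 semitones to B2; fretting 4 more gives G#2 + 3 + 4 = G#2 + 7 semitones = D#3.
(Also written Eb.)

D#3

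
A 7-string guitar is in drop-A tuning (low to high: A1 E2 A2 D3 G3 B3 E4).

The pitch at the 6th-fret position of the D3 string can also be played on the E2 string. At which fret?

16

D3 at fret 6 is D3 + 6 semitones = G#3.
The open E2 string is 10 semitones below the open D3, so the same pitch on the E2 string lies at fret 6 + 10 = 16.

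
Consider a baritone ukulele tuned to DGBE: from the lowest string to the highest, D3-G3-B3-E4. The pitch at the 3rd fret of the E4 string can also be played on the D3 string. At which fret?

E4 at fret 3 is E4 + 3 semitones = G4.
The open D3 string is 14 semitones below the open E4, so the same pitch on the D3 string lies at fret 3 + 14 = 17.

17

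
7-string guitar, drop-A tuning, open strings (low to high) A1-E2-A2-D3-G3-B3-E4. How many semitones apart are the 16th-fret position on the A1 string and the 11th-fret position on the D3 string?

A1 at fret 16 → C#3 (MIDI 49); D3 at fret 11 → C#4 (MIDI 61).
49 − 61 = -12, so the two pitches are 12 semitones apart, with C#4 the higher.

12 semitones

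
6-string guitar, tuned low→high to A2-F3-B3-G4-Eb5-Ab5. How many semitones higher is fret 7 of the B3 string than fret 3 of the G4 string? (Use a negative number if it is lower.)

-4 semitones

B3 at fret 7 → Gb4 (MIDI 66); G4 at fret 3 → Bb4 (MIDI 70).
66 − 70 = -4, so the two pitches are 4 semitones apart.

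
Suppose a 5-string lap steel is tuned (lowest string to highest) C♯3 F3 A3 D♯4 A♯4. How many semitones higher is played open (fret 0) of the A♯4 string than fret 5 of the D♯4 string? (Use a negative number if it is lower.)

2 semitones

A♯4 at fret 0 → A♯4 (MIDI 70); D♯4 at fret 5 → G♯4 (MIDI 68).
70 − 68 = 2, so the two pitches are 2 semitones apart.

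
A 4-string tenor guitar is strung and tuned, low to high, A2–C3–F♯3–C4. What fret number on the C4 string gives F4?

5

F4 is 5 semitones above the open C4 (C–C#–D–D#–E–F), so it sits at fret 5.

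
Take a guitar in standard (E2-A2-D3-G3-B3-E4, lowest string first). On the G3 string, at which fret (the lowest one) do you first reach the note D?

7

From G3, count semitones up the chromatic scale until reaching D: G–G#–A–A#–B–C–C#–D — 7 steps.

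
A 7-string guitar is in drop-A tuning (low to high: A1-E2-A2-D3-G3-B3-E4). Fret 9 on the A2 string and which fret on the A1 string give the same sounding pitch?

A2 at fret 9 is A2 + 9 semitones = F#3.
The open A1 string is 12 semitones below the open A2, so the same pitch on the A1 string lies at fret 9 + 12 = 21.

21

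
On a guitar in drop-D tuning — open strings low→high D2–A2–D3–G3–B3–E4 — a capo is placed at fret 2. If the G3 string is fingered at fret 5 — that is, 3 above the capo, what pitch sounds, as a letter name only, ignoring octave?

The capo raises the open G3 by 2 semitones to A3; fretting 3 more gives G3 + 2 + 3 = G3 + 5 semitones, landing on C.

C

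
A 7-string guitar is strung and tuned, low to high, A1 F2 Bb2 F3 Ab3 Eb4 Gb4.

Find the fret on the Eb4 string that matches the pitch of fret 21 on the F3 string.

11

F3 at fret 21 is F3 + 21 semitones = D5.
The open Eb4 string is 10 semitones above the open F3, so the same pitch on the Eb4 string lies at fret 21 − 10 = 11.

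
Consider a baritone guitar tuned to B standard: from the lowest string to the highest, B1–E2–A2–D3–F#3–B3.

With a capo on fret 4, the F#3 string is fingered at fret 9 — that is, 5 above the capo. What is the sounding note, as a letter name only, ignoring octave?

D#

The capo raises the open F#3 by 4 semitones to A#3; fretting 5 more gives F#3 + 4 + 5 = F#3 + 9 semitones, landing on D#.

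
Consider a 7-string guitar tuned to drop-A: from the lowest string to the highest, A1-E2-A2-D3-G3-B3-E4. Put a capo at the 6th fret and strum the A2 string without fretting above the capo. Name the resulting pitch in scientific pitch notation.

D♯3

The capo raises the open A2 by 6 semitones to D♯3; fretting 0 more gives A2 + 6 + 0 = A2 + 6 semitones = D♯3.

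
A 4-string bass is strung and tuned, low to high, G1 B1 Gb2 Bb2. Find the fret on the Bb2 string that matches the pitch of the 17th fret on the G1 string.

Fret 17 on G1 is MIDI 31 + 17 = 48 (C3). On the Bb2 string (open MIDI 46), that pitch is 48 − 46 = fret 2.

2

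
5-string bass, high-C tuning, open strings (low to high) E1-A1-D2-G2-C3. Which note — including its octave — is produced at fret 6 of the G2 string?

G2 is MIDI 43. Adding 6 gives 49, which is C#3.
(Equivalently spelled Db3.)

C#3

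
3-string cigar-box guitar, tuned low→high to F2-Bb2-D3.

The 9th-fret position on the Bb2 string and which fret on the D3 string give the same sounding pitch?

Bb2 at fret 9 is Bb2 + 9 semitones = G3.
The open D3 string is 4 semitones above the open Bb2, so the same pitch on the D3 string lies at fret 9 − 4 = 5.

5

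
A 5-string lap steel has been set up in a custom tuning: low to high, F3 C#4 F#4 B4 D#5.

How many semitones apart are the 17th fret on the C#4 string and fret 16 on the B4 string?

C#4 at fret 17 → F#5 (MIDI 78); B4 at fret 16 → D#6 (MIDI 87).
78 − 87 = -9, so the two pitches are 9 semitones apart, with D#6 the higher.

9 semitones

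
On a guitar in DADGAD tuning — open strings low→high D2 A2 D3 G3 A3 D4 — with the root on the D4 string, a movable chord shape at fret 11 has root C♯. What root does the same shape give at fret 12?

D

Moving from fret 11 to fret 12 shifts the root by 1 semitone.
C♯ up 1 semitone is D.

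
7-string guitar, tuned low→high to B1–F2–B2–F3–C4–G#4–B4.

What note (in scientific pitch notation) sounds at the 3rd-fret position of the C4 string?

Each fret is one semitone, so C4 + 3 = D#4.

D#4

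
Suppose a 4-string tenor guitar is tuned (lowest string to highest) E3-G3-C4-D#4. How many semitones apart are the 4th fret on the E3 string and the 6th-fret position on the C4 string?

10 semitones

E3 at fret 4 → G#3 (MIDI 56); C4 at fret 6 → F#4 (MIDI 66).
56 − 66 = -10, so the two pitches are 10 semitones apart, with F#4 the higher.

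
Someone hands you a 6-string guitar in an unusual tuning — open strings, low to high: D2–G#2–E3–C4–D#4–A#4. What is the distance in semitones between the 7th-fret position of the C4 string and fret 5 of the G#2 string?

C4 at fret 7 → G4 (MIDI 67); G#2 at fret 5 → C#3 (MIDI 49).
67 − 49 = 18, so the two pitches are 18 semitones apart, with G4 the higher.

18 semitones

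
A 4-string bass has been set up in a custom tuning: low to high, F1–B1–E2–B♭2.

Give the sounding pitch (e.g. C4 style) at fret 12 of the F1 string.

F2

The open F1 string plus 12 semitones: F–Gb–G–Ab–…–Eb–E–F.
The walk passes from B into C once, so the octave number goes from 1 to 2.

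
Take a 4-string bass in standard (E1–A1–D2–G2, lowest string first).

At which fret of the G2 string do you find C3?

C3 is 5 semitones above the open G2 (G–G#–A–A#–B–C), so it sits at fret 5.

5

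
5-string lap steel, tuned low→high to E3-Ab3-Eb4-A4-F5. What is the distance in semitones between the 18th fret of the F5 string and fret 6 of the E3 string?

37 semitones

F5 at fret 18 → B6 (MIDI 95); E3 at fret 6 → Bb3 (MIDI 58).
95 − 58 = 37, so the two pitches are 37 semitones apart, with B6 the higher.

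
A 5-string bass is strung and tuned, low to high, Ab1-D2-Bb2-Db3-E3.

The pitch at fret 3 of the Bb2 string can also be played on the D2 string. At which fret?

Bb2 at fret 3 is Bb2 + 3 semitones = Db3.
The open D2 string is 8 semitones below the open Bb2, so the same pitch on the D2 string lies at fret 3 + 8 = 11.

11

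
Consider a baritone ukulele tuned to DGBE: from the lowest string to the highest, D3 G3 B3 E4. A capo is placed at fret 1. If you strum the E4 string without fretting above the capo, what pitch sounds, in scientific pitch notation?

F4

The capo raises the open E4 by 1 semitone to F4; fretting 0 more gives E4 + 1 + 0 = E4 + 1 semitone = F4.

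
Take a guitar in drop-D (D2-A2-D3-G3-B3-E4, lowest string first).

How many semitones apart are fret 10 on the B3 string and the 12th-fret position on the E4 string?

7 semitones

B3 at fret 10 → A4 (MIDI 69); E4 at fret 12 → E5 (MIDI 76).
69 − 76 = -7, so the two pitches are 7 semitones apart, with E5 the higher.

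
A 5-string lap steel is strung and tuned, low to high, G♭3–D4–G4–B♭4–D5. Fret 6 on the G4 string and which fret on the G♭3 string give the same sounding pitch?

19

G4 at fret 6 is G4 + 6 semitones = D♭5.
The open G♭3 string is 13 semitones below the open G4, so the same pitch on the G♭3 string lies at fret 6 + 13 = 19.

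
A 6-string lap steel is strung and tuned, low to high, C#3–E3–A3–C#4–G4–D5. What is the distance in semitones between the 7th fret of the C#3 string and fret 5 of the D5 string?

23 semitones

C#3 at fret 7 → G#3 (MIDI 56); D5 at fret 5 → G5 (MIDI 79).
56 − 79 = -23, so the two pitches are 23 semitones apart, with G5 the higher.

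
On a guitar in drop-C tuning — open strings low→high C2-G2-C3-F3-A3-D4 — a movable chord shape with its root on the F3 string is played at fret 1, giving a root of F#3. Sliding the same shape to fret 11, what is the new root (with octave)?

Moving from fret 1 to fret 11 shifts the root by 10 semitones.
F#3 up 10 semitones is E4.

E4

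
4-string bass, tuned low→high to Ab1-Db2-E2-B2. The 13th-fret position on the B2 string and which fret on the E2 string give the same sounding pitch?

B2 at fret 13 is B2 + 13 semitones = C4.
The open E2 string is 7 semitones below the open B2, so the same pitch on the E2 string lies at fret 13 + 7 = 20.

20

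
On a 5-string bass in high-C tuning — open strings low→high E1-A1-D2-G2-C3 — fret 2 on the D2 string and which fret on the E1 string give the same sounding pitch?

12

D2 at fret 2 is D2 + 2 semitones = E2.
The open E1 string is 10 semitones below the open D2, so the same pitch on the E1 string lies at fret 2 + 10 = 12.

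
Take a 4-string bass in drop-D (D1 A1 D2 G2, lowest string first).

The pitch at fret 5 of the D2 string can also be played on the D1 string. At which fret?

17

D2 at fret 5 is D2 + 5 semitones = G2.
The open D1 string is 12 semitones below the open D2, so the same pitch on the D1 string lies at fret 5 + 12 = 17.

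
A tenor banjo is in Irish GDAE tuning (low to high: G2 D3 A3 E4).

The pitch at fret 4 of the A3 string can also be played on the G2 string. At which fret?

18

A3 at fret 4 is A3 + 4 semitones = C#4.
The open G2 string is 14 semitones below the open A3, so the same pitch on the G2 string lies at fret 4 + 14 = 18.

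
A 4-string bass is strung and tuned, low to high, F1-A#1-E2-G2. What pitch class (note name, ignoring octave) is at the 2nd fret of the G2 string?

Each fret is one semitone, so G2 + 2 = A.

A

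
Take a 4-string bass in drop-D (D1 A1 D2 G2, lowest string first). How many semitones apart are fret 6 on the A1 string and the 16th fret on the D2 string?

A1 at fret 6 → D#2 (MIDI 39); D2 at fret 16 → F#3 (MIDI 54).
39 − 54 = -15, so the two pitches are 15 semitones apart, with F#3 the higher.

15 semitones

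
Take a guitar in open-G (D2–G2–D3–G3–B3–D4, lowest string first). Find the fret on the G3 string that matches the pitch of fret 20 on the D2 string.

3

D2 at fret 20 is D2 + 20 semitones = A#3.
The open G3 string is 17 semitones above the open D2, so the same pitch on the G3 string lies at fret 20 − 17 = 3.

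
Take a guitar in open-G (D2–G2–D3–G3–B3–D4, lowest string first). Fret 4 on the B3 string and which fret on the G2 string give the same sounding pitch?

20

Fret 4 on B3 is MIDI 59 + 4 = 63 (D#4). On the G2 string (open MIDI 43), that pitch is 63 − 43 = fret 20.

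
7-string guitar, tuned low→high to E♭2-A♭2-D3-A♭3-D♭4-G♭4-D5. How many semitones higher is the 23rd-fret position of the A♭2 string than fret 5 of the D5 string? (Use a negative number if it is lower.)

-12 semitones

A♭2 at fret 23 → G4 (MIDI 67); D5 at fret 5 → G5 (MIDI 79).
67 − 79 = -12, so the two pitches are 12 semitones apart.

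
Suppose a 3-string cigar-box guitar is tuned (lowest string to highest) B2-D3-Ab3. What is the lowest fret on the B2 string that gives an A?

From B2, count semitones up the chromatic scale until reaching A: B–C–Db–D–…–G–Ab–A — 10 steps.

10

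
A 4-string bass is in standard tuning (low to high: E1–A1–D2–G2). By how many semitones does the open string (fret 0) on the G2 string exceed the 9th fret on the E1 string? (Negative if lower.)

G2 at fret 0 → G2 (MIDI 43); E1 at fret 9 → C♯2 (MIDI 37).
43 − 37 = 6, so the two pitches are 6 semitones apart.

6 semitones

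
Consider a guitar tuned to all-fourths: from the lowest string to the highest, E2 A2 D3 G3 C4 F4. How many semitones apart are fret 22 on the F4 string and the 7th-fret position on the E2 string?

40 semitones

F4 at fret 22 → D#6 (MIDI 87); E2 at fret 7 → B2 (MIDI 47).
87 − 47 = 40, so the two pitches are 40 semitones apart, with D#6 the higher.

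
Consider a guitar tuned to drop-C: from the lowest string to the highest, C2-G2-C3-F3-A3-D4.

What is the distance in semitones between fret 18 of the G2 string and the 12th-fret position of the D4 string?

G2 at fret 18 → C#4 (MIDI 61); D4 at fret 12 → D5 (MIDI 74).
61 − 74 = -13, so the two pitches are 13 semitones apart, with D5 the higher.

13 semitones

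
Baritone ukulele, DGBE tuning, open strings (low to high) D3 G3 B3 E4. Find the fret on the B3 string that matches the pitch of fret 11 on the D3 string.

D3 at fret 11 is D3 + 11 semitones = C♯4.
The open B3 string is 9 semitones above the open D3, so the same pitch on the B3 string lies at fret 11 − 9 = 2.

2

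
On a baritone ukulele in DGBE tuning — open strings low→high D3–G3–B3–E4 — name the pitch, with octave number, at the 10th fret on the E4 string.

D5

The open E4 string plus 10 semitones: E–F–F#–G–…–C–C#–D.
The walk passes from B into C once, so the octave number goes from 4 to 5.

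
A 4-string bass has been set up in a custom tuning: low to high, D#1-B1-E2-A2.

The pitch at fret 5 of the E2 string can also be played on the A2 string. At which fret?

Fret 5 on E2 is MIDI 40 + 5 = 45 (A2). On the A2 string (open MIDI 45), that pitch is 45 − 45 = fret 0.

0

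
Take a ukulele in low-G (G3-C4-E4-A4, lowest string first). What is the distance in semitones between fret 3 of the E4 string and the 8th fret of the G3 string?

E4 at fret 3 → G4 (MIDI 67); G3 at fret 8 → D#4 (MIDI 63).
67 − 63 = 4, so the two pitches are 4 semitones apart, with G4 the higher.

4 semitones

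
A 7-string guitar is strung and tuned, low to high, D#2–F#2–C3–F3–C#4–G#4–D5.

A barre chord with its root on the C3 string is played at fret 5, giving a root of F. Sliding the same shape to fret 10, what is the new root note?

Moving from fret 5 to fret 10 shifts the root by 5 semitones.
F up 5 semitones is A#.

A#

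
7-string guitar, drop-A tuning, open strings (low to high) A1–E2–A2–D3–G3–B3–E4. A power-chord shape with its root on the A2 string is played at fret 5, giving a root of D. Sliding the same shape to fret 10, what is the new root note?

G

Moving from fret 5 to fret 10 shifts the root by 5 semitones.
D up 5 semitones is G.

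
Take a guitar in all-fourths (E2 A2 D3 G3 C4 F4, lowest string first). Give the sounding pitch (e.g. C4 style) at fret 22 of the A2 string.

G4

Each fret is one semitone, so A2 + 22 = G4.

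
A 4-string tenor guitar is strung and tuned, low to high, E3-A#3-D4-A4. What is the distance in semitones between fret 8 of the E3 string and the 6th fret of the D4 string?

E3 at fret 8 → C4 (MIDI 60); D4 at fret 6 → G#4 (MIDI 68).
60 − 68 = -8, so the two pitches are 8 semitones apart, with G#4 the higher.

8 semitones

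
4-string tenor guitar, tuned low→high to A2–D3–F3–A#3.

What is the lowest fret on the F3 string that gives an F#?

From F3, count semitones up the chromatic scale until reaching F#: F–F# — 1 step.

1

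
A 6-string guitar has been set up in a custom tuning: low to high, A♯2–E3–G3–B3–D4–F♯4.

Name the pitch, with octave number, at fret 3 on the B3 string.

The open B3 string plus 3 semitones: B–C–C#–D.
The walk passes from B into C once, so the octave number goes from 3 to 4.

D4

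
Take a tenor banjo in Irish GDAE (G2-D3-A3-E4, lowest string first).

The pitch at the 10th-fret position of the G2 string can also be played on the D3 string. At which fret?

Fret 10 on G2 is MIDI 43 + 10 = 53 (F3). On the D3 string (open MIDI 50), that pitch is 53 − 50 = fret 3.

3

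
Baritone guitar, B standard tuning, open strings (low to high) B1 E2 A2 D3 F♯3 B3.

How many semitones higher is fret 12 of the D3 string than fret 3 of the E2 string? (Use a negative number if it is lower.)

19 semitones

D3 at fret 12 → D4 (MIDI 62); E2 at fret 3 → G2 (MIDI 43).
62 − 43 = 19, so the two pitches are 19 semitones apart.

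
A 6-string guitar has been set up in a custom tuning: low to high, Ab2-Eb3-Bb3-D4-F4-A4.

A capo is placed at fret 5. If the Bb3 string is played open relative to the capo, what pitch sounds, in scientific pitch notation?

The capo raises the open Bb3 by 5 semitones to Eb4; fretting 0 more gives Bb3 + 5 + 0 = Bb3 + 5 semitones = Eb4.
(Also written D#.)

Eb4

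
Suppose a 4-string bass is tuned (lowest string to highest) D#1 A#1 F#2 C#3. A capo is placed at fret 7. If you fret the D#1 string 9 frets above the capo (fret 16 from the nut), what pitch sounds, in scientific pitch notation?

The capo raises the open D#1 by 7 semitones to A#1; fretting 9 more gives D#1 + 7 + 9 = D#1 + 16 semitones = G2.

G2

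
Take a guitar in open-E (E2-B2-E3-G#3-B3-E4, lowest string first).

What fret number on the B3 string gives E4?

5

E4 is 5 semitones above the open B3 (B–C–C#–D–D#–E), so it sits at fret 5.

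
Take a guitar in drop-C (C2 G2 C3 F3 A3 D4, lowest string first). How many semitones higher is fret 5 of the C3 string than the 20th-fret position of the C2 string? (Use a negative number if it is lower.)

-3 semitones

C3 at fret 5 → F3 (MIDI 53); C2 at fret 20 → G♯3 (MIDI 56).
53 − 56 = -3, so the two pitches are 3 semitones apart.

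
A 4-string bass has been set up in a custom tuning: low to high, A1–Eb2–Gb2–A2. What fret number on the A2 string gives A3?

A3 is 12 semitones above the open A2 (A–Bb–B–C–…–G–Ab–A), so it sits at fret 12.

12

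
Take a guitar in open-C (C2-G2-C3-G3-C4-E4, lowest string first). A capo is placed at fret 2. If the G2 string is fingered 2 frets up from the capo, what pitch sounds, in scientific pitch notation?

The capo raises the open G2 by 2 semitones to A2; fretting 2 more gives G2 + 2 + 2 = G2 + 4 semitones = B2.

B2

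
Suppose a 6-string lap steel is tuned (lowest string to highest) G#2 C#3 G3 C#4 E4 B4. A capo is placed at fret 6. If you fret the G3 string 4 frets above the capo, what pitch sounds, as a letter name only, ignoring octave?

F

The capo raises the open G3 by 6 semitones to C#4; fretting 4 more gives G3 + 6 + 4 = G3 + 10 semitones, landing on F.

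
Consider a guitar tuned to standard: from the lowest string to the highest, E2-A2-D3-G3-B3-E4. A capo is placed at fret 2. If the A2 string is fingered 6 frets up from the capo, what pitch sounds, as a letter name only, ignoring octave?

F

The capo raises the open A2 by 2 semitones to B2; fretting 6 more gives A2 + 2 + 6 = A2 + 8 semitones, landing on F.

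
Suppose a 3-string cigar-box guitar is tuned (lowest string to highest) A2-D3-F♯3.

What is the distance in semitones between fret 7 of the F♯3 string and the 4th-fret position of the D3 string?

F♯3 at fret 7 → C♯4 (MIDI 61); D3 at fret 4 → F♯3 (MIDI 54).
61 − 54 = 7, so the two pitches are 7 semitones apart, with C♯4 the higher.

7 semitones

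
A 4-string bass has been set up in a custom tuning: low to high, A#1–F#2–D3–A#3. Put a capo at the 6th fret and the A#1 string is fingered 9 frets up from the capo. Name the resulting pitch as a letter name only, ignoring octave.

C#

The capo raises the open A#1 by 6 semitones to E2; fretting 9 more gives A#1 + 6 + 9 = A#1 + 15 semitones, landing on C#.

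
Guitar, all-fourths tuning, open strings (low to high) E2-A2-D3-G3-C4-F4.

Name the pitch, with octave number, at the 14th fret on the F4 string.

Each fret is one semitone, so F4 + 14 = G5.

G5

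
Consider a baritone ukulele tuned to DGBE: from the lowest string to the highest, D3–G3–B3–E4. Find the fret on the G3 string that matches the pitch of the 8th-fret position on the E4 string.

Fret 8 on E4 is MIDI 64 + 8 = 72 (C5). On the G3 string (open MIDI 55), that pitch is 72 − 55 = fret 17.

17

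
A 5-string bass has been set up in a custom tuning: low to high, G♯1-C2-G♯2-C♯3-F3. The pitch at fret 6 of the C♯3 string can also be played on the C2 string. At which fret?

Fret 6 on C♯3 is MIDI 49 + 6 = 55 (G3). On the C2 string (open MIDI 36), that pitch is 55 − 36 = fret 19.

19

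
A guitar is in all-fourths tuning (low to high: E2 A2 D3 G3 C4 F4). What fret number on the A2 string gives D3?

D3 is 5 semitones above the open A2 (A–A#–B–C–C#–D), so it sits at fret 5.

5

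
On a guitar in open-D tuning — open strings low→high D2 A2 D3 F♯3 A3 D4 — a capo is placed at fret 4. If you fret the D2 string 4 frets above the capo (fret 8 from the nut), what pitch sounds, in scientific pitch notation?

A♯2

The capo raises the open D2 by 4 semitones to F♯2; fretting 4 more gives D2 + 4 + 4 = D2 + 8 semitones = A♯2.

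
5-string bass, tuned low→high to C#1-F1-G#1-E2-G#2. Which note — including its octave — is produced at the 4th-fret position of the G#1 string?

Each fret is one semitone, so G#1 + 4 = C2.

C2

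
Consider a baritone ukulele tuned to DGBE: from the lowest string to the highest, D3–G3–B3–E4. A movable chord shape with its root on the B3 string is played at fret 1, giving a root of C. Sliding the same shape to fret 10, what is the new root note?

Moving from fret 1 to fret 10 shifts the root by 9 semitones.
C up 9 semitones is A.

A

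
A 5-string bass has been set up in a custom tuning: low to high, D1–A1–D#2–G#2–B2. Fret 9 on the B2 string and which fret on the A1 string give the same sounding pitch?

B2 at fret 9 is B2 + 9 semitones = G#3.
The open A1 string is 14 semitones below the open B2, so the same pitch on the A1 string lies at fret 9 + 14 = 23.

23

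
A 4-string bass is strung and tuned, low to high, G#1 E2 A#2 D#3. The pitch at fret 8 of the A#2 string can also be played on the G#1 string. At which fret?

Fret 8 on A#2 is MIDI 46 + 8 = 54 (F#3). On the G#1 string (open MIDI 32), that pitch is 54 − 32 = fret 22.

22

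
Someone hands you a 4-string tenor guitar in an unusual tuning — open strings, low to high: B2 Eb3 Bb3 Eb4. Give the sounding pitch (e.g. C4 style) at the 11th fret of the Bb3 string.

Each fret is one semitone, so Bb3 + 11 = A4.

A4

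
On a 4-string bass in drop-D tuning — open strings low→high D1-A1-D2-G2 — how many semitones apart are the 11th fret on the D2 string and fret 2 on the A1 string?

14 semitones

D2 at fret 11 → C♯3 (MIDI 49); A1 at fret 2 → B1 (MIDI 35).
49 − 35 = 14, so the two pitches are 14 semitones apart, with C♯3 the higher.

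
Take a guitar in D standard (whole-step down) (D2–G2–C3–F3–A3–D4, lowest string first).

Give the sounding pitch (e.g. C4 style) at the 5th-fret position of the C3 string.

F3

Each fret is one semitone, so C3 + 5 = F3.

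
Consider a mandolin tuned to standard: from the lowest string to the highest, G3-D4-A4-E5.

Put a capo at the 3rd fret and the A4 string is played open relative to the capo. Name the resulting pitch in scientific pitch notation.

The capo raises the open A4 by 3 semitones to C5; fretting 0 more gives A4 + 3 + 0 = A4 + 3 semitones = C5.

C5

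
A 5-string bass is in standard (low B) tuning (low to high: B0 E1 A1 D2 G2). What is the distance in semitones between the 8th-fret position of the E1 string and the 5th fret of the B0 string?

8 semitones

E1 at fret 8 → C2 (MIDI 36); B0 at fret 5 → E1 (MIDI 28).
36 − 28 = 8, so the two pitches are 8 semitones apart, with C2 the higher.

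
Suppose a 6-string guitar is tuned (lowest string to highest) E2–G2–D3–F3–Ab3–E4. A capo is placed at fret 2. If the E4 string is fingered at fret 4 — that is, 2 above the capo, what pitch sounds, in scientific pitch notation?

The capo raises the open E4 by 2 semitones to Gb4; fretting 2 more gives E4 + 2 + 2 = E4 + 4 semitones = Ab4.
(Also written G#.)

Ab4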